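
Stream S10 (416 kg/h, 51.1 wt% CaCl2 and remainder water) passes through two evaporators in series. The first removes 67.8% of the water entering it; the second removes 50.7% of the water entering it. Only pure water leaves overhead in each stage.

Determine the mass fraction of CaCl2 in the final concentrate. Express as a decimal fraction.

0.8681

water in feed = 416×0.489 = 203.42 kg/h.
After stage 1: water left = (1−0.678)×203.42 = 65.503; stream total = 278.08 kg/h.
After stage 2: water left = (1−0.507)×65.503 = 32.293; final concentrate = 244.87 kg/h.
CaCl2 fraction = 212.58/244.87 = 0.8681.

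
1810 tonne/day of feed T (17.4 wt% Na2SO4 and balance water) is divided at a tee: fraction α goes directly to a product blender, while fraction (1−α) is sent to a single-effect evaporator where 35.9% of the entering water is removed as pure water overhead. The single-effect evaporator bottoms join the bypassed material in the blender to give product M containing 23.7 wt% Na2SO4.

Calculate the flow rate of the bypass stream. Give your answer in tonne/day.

187.5 tonne/day

All 1810×0.174 = 314.94 tonne/day of Na2SO4 reaches M, so M = 314.94/0.237 = 1328.9 tonne/day and vapour = 481.14 tonne/day.
The evaporator receives (1−α)·1810 of feed at 0.826 water and removes 0.359 of that water:
0.359×0.826×(1−α)×1810 = 481.14
(1−α) = 481.14/536.73 = 0.8964;  α = 0.1036.
Bypass flow = 0.1036×1810 = 187.46 tonne/day.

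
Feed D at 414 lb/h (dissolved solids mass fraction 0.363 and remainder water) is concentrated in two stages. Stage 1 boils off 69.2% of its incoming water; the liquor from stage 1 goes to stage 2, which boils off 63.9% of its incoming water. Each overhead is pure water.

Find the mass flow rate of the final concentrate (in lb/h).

179.6 lb/h

water in feed = 414×0.637 = 263.72 lb/h.
After stage 1: water left = (1−0.692)×263.72 = 81.225; stream total = 231.51 lb/h.
After stage 2: water left = (1−0.639)×81.225 = 29.322; final concentrate = 179.6 lb/h.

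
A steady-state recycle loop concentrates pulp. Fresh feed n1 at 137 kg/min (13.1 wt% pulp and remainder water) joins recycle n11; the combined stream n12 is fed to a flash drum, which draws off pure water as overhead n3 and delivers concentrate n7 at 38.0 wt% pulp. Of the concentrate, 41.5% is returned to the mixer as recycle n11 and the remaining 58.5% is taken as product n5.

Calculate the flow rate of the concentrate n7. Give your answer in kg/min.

Overall pulp balance (none leaves overhead): pulp in fresh feed = pulp in product, i.e. 137×0.131 = (1−0.415)·n7·0.380.
n7 = 17.947/(0.380×0.585) = 80.733 kg/min.

80.73 kg/min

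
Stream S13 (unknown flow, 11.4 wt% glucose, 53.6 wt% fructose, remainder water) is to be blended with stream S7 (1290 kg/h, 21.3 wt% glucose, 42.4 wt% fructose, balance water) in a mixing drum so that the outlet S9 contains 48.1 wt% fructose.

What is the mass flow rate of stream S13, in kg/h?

Let S13 be the unknown flow. Total out = 1290 + S13.
fructose balance: 546.96 + 0.536·S13 = 0.481·(1290 + S13)
(0.536 − 0.481)·S13 = 0.481×1290 − 546.96 = 73.53
S13 = 73.53 / 0.055 = 1336.9 kg/h

1337 kg/h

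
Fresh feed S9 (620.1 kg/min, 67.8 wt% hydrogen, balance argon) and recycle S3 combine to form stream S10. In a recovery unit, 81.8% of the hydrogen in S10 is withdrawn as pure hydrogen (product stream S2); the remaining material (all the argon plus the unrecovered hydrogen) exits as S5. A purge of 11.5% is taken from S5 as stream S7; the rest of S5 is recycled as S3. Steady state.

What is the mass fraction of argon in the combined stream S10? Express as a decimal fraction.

argon enters only via S9 and leaves only via the purge: 620.1×0.322 = 0.115×(argon in S5), and the recovery unit passes all argon, so argon in S10 = argon in S5 = 1736.3 kg/min.
hydrogen in S10: m_A = 620.1×0.678 + (1−0.115)·(1−0.818)·m_A, so m_A = 420.43/0.8389 = 501.15 kg/min.
S10 = 501.15 + 1736.3 = 2237.4 kg/min.
argon fraction in S10 = 1736.3/2237.4 = 0.7760.

0.7760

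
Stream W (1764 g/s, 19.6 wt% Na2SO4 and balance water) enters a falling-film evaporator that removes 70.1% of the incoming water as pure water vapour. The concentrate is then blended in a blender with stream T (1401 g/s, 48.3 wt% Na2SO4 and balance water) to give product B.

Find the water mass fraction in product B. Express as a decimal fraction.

Vapour removed = 0.701×0.804×1764 = 994.2 g/s; concentrate = 769.8 g/s.
water reaching the mixer = 424.06 (from concentrate) + 1401×0.517 = 1148.4 g/s.
Product flow = 769.8 + 1401 = 2170.8 g/s; water fraction = 0.529.

0.529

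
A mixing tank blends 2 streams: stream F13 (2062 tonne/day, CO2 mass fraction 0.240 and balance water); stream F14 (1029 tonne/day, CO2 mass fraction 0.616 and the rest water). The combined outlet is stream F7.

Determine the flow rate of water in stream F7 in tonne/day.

water out = water in = 2062×0.760 + 1029×0.384 = 1962.3 tonne/day.

1962 tonne/day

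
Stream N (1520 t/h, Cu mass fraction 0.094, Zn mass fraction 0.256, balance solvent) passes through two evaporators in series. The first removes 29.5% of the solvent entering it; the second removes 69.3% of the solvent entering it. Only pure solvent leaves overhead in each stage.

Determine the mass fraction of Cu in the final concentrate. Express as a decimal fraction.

0.192

solvent in feed = 1520×0.650 = 988 t/h.
After stage 1: solvent left = (1−0.295)×988 = 696.54; stream total = 1228.5 t/h.
After stage 2: solvent left = (1−0.693)×696.54 = 213.84; final concentrate = 745.84 t/h.
Cu fraction = 142.88/745.84 = 0.192.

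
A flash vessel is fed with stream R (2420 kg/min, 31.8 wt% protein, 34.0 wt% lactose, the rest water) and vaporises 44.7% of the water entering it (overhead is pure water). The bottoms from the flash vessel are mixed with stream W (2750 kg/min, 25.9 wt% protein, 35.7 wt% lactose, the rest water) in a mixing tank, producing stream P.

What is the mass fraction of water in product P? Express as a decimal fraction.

Vapour removed = 0.447×0.342×2420 = 369.96 kg/min; concentrate = 2050 kg/min.
water reaching the mixer = 457.68 (from concentrate) + 2750×0.384 = 1513.7 kg/min.
Product flow = 2050 + 2750 = 4800 kg/min; water fraction = 0.315.

0.315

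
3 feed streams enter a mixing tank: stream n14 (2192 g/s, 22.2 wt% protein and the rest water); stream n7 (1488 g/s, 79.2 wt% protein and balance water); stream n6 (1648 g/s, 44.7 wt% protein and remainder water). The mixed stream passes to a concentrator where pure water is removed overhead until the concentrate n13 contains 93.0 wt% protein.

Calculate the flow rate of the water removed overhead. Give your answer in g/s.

protein entering = 2192×0.222 + 1488×0.792 + 1648×0.447 = 2401.8 g/s.
All protein reports to n13, so n13 = 2401.8/0.930 = 2582.6 g/s.
Total feed = 5328 g/s; overhead = 5328 − 2582.6 = 2745.4 g/s.

2745 g/s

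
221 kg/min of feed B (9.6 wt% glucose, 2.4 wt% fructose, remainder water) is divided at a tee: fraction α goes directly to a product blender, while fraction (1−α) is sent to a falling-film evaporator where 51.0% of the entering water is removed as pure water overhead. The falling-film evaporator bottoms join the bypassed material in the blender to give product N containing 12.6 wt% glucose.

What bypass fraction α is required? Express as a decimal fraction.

All 221×0.096 = 21.216 kg/min of glucose reaches N, so N = 21.216/0.126 = 168.38 kg/min and vapour = 52.619 kg/min.
The evaporator receives (1−α)·221 of feed at 0.880 water and removes 0.510 of that water:
0.510×0.880×(1−α)×221 = 52.619
(1−α) = 52.619/99.185 = 0.5305;  α = 0.4695.

0.469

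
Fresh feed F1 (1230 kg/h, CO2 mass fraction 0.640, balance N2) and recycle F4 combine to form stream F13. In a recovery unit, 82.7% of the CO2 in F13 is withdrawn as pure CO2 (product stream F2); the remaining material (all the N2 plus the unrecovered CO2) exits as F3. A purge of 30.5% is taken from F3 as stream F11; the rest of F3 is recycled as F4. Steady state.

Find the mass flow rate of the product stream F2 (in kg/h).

CO2 in F13: m_A = 1230×0.640 + (1−0.305)·(1−0.827)·m_A, so m_A = 787.2/0.8798 = 894.78 kg/h.
Product F2 = 0.827×894.78 = 739.99 kg/h.

740 kg/h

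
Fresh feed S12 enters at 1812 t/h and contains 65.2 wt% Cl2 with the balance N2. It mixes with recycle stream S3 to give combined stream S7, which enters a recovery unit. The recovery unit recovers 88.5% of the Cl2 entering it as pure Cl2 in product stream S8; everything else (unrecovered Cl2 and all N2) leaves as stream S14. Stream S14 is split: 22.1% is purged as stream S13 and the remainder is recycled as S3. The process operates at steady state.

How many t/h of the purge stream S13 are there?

N2 enters only via S12 and leaves only via the purge: 1812×0.348 = 0.221×(N2 in S14), and the recovery unit passes all N2, so N2 in S7 = N2 in S14 = 2853.3 t/h.
Cl2 in S7: m_A = 1812×0.652 + (1−0.221)·(1−0.885)·m_A, so m_A = 1181.4/0.9104 = 1297.7 t/h.
S14 = (1−0.885)×1297.7 + 2853.3 = 3002.5 t/h.
Purge S13 = 0.221×3002.5 = 663.56 t/h.

663.6 t/h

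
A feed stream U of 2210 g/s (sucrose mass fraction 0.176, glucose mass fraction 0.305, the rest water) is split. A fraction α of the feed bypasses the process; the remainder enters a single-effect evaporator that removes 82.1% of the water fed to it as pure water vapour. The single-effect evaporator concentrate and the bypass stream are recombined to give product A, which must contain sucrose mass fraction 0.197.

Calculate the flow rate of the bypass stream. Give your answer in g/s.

All 2210×0.176 = 388.96 g/s of sucrose reaches A, so A = 388.96/0.197 = 1974.4 g/s and vapour = 235.58 g/s.
The evaporator receives (1−α)·2210 of feed at 0.519 water and removes 0.821 of that water:
0.821×0.519×(1−α)×2210 = 235.58
(1−α) = 235.58/941.68 = 0.2502;  α = 0.7498.
Bypass flow = 0.7498×2210 = 1657.1 g/s.

1657 g/s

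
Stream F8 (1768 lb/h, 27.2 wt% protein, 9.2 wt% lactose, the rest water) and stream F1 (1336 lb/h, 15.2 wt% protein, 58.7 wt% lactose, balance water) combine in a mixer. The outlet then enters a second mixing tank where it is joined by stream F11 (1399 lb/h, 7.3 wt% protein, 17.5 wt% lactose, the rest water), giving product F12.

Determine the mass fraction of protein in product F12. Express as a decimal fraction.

Overall, product flow = 4503 lb/h.
protein in = 1768×0.272 + 1336×0.152 + 1399×0.073 = 786.1 lb/h.
protein fraction in F12 = 0.1746.

0.1746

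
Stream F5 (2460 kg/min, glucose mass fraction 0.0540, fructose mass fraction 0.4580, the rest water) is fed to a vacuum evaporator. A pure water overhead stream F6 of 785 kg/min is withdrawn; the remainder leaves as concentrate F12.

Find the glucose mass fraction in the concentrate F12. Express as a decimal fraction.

0.0793

glucose is not removed: 2460×0.054 = 132.84 kg/min of glucose enters F12.
Concentrate = 2460 − 785 = 1675 kg/min.
Mass fraction = 132.84/1675 = 0.0793.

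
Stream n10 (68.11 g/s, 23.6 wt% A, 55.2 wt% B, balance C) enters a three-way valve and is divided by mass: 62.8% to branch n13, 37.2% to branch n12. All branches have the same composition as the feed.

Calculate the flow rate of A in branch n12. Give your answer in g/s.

Branch n12 total = 0.372×68.11 = 25.337 g/s.
A in n12 = 0.236×25.337 = 5.9795 g/s.

5.98 g/s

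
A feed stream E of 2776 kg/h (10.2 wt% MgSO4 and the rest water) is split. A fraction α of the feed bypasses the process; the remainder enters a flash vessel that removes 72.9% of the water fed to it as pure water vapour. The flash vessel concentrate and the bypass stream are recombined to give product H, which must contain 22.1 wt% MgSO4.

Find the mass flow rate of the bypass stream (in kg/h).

All 2776×0.102 = 283.15 kg/h of MgSO4 reaches H, so H = 283.15/0.221 = 1281.2 kg/h and vapour = 1494.8 kg/h.
The evaporator receives (1−α)·2776 of feed at 0.898 water and removes 0.729 of that water:
0.729×0.898×(1−α)×2776 = 1494.8
(1−α) = 1494.8/1817.3 = 0.8225;  α = 0.1775.
Bypass flow = 0.1775×2776 = 492.66 kg/h.

492.7 kg/h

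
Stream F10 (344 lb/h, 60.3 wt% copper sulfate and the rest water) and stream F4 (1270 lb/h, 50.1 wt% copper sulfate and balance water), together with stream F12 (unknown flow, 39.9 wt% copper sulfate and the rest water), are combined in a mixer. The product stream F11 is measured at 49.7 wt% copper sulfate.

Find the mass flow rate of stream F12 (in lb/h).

423.9 lb/h

Let F12 be the unknown flow. Total out = 1614 + F12.
copper sulfate balance: 843.7 + 0.399·F12 = 0.497·(1614 + F12)
(0.399 − 0.497)·F12 = 0.497×1614 − 843.7 = -41.544
F12 = -41.544 / -0.098 = 423.92 lb/h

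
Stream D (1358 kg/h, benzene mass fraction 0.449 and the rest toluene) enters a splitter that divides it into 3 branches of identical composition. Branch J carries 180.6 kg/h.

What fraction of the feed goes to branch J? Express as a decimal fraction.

0.133

Fraction to J = 180.6/1358 = 0.1330.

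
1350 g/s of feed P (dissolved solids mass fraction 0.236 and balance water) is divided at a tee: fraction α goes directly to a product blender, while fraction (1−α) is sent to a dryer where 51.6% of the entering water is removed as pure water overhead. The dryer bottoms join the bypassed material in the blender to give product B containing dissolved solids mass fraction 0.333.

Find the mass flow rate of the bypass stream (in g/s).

352.5 g/s

All 1350×0.236 = 318.6 g/s of dissolved solids reaches B, so B = 318.6/0.333 = 956.76 g/s and vapour = 393.24 g/s.
The evaporator receives (1−α)·1350 of feed at 0.764 water and removes 0.516 of that water:
0.516×0.764×(1−α)×1350 = 393.24
(1−α) = 393.24/532.2 = 0.7389;  α = 0.2611.
Bypass flow = 0.2611×1350 = 352.49 g/s.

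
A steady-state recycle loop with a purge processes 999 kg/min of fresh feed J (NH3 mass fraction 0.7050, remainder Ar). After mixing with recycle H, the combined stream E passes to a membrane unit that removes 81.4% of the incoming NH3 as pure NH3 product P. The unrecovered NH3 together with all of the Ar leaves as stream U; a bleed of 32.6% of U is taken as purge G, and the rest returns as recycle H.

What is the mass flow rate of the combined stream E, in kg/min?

Ar enters only via J and leaves only via the purge: 999×0.295 = 0.326×(Ar in U), and the membrane unit passes all Ar, so Ar in E = Ar in U = 904 kg/min.
NH3 in E: m_A = 999×0.705 + (1−0.326)·(1−0.814)·m_A, so m_A = 704.29/0.8746 = 805.24 kg/min.
E = 805.24 + 904 = 1709.2 kg/min.

1709 kg/min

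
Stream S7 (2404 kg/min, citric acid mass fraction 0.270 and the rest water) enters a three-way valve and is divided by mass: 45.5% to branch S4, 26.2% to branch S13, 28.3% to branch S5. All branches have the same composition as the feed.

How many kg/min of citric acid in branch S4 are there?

295.3 kg/min

Branch S4 total = 0.455×2404 = 1093.8 kg/min.
citric acid in S4 = 0.270×1093.8 = 295.33 kg/min.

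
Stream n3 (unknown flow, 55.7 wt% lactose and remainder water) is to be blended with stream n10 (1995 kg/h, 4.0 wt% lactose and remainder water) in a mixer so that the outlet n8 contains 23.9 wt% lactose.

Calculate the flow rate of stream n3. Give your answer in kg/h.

Let n3 be the unknown flow. Total out = 1995 + n3.
lactose balance: 79.8 + 0.557·n3 = 0.239·(1995 + n3)
(0.557 − 0.239)·n3 = 0.239×1995 − 79.8 = 397
n3 = 397 / 0.318 = 1248.4 kg/h

1248 kg/h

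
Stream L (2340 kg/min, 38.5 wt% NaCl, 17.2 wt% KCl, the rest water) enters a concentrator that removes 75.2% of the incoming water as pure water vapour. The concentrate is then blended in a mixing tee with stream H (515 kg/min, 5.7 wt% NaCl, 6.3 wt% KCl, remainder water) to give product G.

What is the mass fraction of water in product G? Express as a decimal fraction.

0.342

Vapour removed = 0.752×0.443×2340 = 779.54 kg/min; concentrate = 1560.5 kg/min.
water reaching the mixer = 257.08 (from concentrate) + 515×0.880 = 710.28 kg/min.
Product flow = 1560.5 + 515 = 2075.5 kg/min; water fraction = 0.342.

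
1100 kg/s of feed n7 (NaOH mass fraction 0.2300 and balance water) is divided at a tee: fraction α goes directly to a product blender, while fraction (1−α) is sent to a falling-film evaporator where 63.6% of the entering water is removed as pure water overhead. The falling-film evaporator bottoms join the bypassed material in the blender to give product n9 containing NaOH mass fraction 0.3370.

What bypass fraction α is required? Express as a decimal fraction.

All 1100×0.230 = 253 kg/s of NaOH reaches n9, so n9 = 253/0.337 = 750.74 kg/s and vapour = 349.26 kg/s.
The evaporator receives (1−α)·1100 of feed at 0.770 water and removes 0.636 of that water:
0.636×0.770×(1−α)×1100 = 349.26
(1−α) = 349.26/538.69 = 0.6483;  α = 0.3517.

0.352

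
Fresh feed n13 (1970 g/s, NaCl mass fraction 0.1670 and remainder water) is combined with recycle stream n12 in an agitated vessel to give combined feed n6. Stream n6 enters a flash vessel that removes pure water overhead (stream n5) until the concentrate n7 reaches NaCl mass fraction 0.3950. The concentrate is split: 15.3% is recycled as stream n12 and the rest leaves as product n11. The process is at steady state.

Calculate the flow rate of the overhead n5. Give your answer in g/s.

Overall NaCl balance (none leaves overhead): NaCl in fresh feed = NaCl in product, i.e. 1970×0.167 = (1−0.153)·n7·0.395.
n7 = 328.99/(0.395×0.847) = 983.34 g/s.
Recycle n12 = 0.153×983.34 = 150.45 g/s.
Combined feed n6 = 1970 + 150.45 = 2120.5 g/s.
Overhead n5 = n6 − n7 = 2120.5 − 983.34 = 1137.1 g/s.

1137 g/s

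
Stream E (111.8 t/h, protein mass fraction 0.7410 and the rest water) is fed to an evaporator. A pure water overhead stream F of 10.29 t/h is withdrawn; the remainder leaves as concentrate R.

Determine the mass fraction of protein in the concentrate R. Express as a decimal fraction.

protein is not removed: 111.8×0.741 = 82.844 t/h of protein enters R.
Concentrate = 111.8 − 10.29 = 101.51 t/h.
Mass fraction = 82.844/101.51 = 0.8161.

0.8161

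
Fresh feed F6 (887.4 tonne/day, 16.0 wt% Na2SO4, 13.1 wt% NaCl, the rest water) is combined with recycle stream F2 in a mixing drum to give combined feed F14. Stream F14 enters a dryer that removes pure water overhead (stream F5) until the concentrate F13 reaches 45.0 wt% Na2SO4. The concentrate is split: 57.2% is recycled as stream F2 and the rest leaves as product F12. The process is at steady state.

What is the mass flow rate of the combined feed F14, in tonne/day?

Overall Na2SO4 balance (none leaves overhead): Na2SO4 in fresh feed = Na2SO4 in product, i.e. 887.4×0.160 = (1−0.572)·F13·0.450.
F13 = 141.98/(0.450×0.428) = 737.2 tonne/day.
Recycle F2 = 0.572×737.2 = 421.68 tonne/day.
Combined feed F14 = 887.4 + 421.68 = 1309.1 tonne/day.

1309 tonne/day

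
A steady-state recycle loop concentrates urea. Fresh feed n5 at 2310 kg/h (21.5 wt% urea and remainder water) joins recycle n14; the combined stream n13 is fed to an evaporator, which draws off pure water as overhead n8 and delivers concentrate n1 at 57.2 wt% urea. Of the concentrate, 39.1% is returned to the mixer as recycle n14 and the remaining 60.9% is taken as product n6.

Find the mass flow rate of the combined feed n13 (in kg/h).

Overall urea balance (none leaves overhead): urea in fresh feed = urea in product, i.e. 2310×0.215 = (1−0.391)·n1·0.572.
n1 = 496.65/(0.572×0.609) = 1425.7 kg/h.
Recycle n14 = 0.391×1425.7 = 557.46 kg/h.
Combined feed n13 = 2310 + 557.46 = 2867.5 kg/h.

2867 kg/h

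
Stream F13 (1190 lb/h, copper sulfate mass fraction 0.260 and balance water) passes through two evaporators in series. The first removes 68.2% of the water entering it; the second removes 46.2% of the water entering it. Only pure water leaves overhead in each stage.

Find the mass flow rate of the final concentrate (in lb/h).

water in feed = 1190×0.740 = 880.6 lb/h.
After stage 1: water left = (1−0.682)×880.6 = 280.03; stream total = 589.43 lb/h.
After stage 2: water left = (1−0.462)×280.03 = 150.66; final concentrate = 460.06 lb/h.

460.1 lb/h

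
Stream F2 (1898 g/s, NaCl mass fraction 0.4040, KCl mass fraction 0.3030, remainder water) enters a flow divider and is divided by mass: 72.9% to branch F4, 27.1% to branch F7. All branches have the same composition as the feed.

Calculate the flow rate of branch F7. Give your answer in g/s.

Branch F7 flow = 0.271×1898 = 514.36 g/s.

514.4 g/s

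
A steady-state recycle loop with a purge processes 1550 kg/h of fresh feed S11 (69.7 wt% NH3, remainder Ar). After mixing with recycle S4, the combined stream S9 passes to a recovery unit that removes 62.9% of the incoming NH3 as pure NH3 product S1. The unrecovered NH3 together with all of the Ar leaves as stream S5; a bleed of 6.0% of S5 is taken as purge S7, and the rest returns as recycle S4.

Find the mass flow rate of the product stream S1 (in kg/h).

1043 kg/h

NH3 in S9: m_A = 1550×0.697 + (1−0.060)·(1−0.629)·m_A, so m_A = 1080.3/0.6513 = 1658.9 kg/h.
Product S1 = 0.629×1658.9 = 1043.4 kg/h.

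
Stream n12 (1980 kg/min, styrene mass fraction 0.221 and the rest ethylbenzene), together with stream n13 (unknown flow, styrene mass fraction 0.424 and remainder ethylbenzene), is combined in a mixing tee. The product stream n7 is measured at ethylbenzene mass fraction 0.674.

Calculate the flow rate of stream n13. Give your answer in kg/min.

2121 kg/min

Let n13 be the unknown flow. Total out = 1980 + n13.
ethylbenzene balance: 1542.4 + 0.576·n13 = 0.674·(1980 + n13)
(0.576 − 0.674)·n13 = 0.674×1980 − 1542.4 = -207.9
n13 = -207.9 / -0.098 = 2121.4 kg/min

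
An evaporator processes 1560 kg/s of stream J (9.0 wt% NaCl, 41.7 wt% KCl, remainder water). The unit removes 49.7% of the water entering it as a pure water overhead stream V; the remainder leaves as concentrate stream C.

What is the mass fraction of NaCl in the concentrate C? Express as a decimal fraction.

0.1192

NaCl is not removed: 1560×0.090 = 140.4 kg/s of NaCl enters C.
water entering = 1560×0.493 = 769.08 kg/s; overhead removed = 0.497×769.08 = 382.23 kg/s.
Concentrate = 1560 − 382.23 = 1177.8 kg/s.
Mass fraction = 140.4/1177.8 = 0.1192.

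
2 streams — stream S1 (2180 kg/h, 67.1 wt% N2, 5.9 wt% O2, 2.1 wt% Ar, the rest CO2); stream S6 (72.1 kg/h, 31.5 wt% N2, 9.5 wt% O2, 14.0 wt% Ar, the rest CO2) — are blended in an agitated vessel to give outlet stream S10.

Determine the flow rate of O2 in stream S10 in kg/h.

135.5 kg/h

O2 out = O2 in = 2180×0.059 + 72.1×0.095 = 135.47 kg/h.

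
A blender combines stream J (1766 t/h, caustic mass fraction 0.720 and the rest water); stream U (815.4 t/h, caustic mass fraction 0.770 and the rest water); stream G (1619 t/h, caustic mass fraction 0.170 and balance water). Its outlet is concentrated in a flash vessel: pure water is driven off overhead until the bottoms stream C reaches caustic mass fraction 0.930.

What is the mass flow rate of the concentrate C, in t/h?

caustic entering = 1766×0.720 + 815.4×0.770 + 1619×0.170 = 2174.6 t/h.
All caustic reports to C, so C = 2174.6/0.930 = 2338.3 t/h.

2338 t/h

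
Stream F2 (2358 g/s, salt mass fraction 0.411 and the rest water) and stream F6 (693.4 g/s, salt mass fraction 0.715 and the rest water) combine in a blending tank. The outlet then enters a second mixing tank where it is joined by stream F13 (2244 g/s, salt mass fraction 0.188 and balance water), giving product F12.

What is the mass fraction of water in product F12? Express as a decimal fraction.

0.644

Overall, product flow = 5295.4 g/s.
water in = 2358×0.589 + 693.4×0.285 + 2244×0.812 = 3408.6 g/s.
water fraction in F12 = 0.644.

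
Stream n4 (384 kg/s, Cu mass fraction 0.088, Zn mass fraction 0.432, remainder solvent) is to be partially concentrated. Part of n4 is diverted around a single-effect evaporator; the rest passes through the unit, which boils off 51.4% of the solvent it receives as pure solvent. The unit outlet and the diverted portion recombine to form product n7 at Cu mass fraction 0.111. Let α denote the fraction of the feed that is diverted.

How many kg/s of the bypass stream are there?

All 384×0.088 = 33.792 kg/s of Cu reaches n7, so n7 = 33.792/0.111 = 304.43 kg/s and vapour = 79.568 kg/s.
The evaporator receives (1−α)·384 of feed at 0.480 solvent and removes 0.514 of that solvent:
0.514×0.480×(1−α)×384 = 79.568
(1−α) = 79.568/94.74 = 0.8398;  α = 0.1602.
Bypass flow = 0.1602×384 = 61.499 kg/s.

61.5 kg/s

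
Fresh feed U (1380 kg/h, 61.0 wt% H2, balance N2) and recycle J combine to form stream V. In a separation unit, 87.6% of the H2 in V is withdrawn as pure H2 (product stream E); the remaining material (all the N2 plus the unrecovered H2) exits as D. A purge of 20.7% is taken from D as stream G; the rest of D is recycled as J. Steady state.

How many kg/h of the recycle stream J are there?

2154 kg/h

N2 enters only via U and leaves only via the purge: 1380×0.390 = 0.207×(N2 in D), and the separation unit passes all N2, so N2 in V = N2 in D = 2600 kg/h.
H2 in V: m_A = 1380×0.610 + (1−0.207)·(1−0.876)·m_A, so m_A = 841.8/0.9017 = 933.6 kg/h.
D = (1−0.876)×933.6 + 2600 = 2715.8 kg/h.
Recycle J = (1−0.207)×2715.8 = 2153.6 kg/h.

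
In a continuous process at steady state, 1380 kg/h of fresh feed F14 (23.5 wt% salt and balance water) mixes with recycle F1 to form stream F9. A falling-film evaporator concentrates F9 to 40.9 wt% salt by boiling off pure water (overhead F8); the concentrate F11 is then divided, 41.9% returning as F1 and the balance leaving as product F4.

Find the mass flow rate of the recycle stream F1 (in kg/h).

Overall salt balance (none leaves overhead): salt in fresh feed = salt in product, i.e. 1380×0.235 = (1−0.419)·F11·0.409.
F11 = 324.3/(0.409×0.581) = 1364.7 kg/h.
Recycle F1 = 0.419×1364.7 = 571.82 kg/h.

571.8 kg/h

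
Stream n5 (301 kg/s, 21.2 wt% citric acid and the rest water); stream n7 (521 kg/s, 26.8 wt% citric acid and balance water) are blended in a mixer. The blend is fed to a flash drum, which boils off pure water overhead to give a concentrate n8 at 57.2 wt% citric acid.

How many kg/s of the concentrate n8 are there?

citric acid entering = 301×0.212 + 521×0.268 = 203.44 kg/s.
All citric acid reports to n8, so n8 = 203.44/0.572 = 355.66 kg/s.

355.7 kg/s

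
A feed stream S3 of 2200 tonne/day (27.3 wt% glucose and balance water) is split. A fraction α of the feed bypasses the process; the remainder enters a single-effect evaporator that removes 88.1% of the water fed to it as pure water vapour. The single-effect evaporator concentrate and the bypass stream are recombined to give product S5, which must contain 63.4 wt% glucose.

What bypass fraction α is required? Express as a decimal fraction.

0.111

All 2200×0.273 = 600.6 tonne/day of glucose reaches S5, so S5 = 600.6/0.634 = 947.32 tonne/day and vapour = 1252.7 tonne/day.
The evaporator receives (1−α)·2200 of feed at 0.727 water and removes 0.881 of that water:
0.881×0.727×(1−α)×2200 = 1252.7
(1−α) = 1252.7/1409.1 = 0.8890;  α = 0.1110.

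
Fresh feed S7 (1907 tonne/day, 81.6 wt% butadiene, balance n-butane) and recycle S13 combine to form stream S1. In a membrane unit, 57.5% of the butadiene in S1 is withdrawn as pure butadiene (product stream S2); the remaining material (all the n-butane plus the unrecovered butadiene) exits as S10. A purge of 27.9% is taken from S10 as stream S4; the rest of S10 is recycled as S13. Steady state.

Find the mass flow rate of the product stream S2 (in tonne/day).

butadiene in S1: m_A = 1907×0.816 + (1−0.279)·(1−0.575)·m_A, so m_A = 1556.1/0.6936 = 2243.6 tonne/day.
Product S2 = 0.575×2243.6 = 1290.1 tonne/day.

1290 tonne/day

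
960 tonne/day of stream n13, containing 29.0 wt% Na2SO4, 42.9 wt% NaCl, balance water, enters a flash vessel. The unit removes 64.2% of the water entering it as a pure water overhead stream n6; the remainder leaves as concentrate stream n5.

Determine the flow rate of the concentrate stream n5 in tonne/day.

786.8 tonne/day

water entering = 960×0.281 = 269.76 tonne/day; overhead removed = 0.642×269.76 = 173.19 tonne/day.
Concentrate = 960 − 173.19 = 786.81 tonne/day.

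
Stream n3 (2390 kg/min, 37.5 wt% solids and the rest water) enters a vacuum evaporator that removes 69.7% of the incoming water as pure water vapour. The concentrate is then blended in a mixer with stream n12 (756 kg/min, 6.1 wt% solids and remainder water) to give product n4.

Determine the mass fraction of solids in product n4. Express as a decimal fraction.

0.448

Vapour removed = 0.697×0.625×2390 = 1041.1 kg/min; concentrate = 1348.9 kg/min.
solids reaching the mixer = 896.25 (from concentrate) + 756×0.061 = 942.37 kg/min.
Product flow = 1348.9 + 756 = 2104.9 kg/min; solids fraction = 0.448.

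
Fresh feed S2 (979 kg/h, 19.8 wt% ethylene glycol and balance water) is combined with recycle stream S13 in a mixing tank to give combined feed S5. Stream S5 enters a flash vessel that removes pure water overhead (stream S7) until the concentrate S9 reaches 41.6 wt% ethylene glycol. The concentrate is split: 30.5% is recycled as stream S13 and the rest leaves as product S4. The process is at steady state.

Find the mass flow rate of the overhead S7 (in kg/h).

513 kg/h

Overall ethylene glycol balance (none leaves overhead): ethylene glycol in fresh feed = ethylene glycol in product, i.e. 979×0.198 = (1−0.305)·S9·0.416.
S9 = 193.84/(0.416×0.695) = 670.46 kg/h.
Recycle S13 = 0.305×670.46 = 204.49 kg/h.
Combined feed S5 = 979 + 204.49 = 1183.5 kg/h.
Overhead S7 = S5 − S9 = 1183.5 − 670.46 = 513.03 kg/h.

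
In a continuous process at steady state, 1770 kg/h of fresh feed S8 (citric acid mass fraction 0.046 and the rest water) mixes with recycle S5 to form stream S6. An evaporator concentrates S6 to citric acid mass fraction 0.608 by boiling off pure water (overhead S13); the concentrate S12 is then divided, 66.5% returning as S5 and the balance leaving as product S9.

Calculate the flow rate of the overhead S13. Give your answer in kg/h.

1636 kg/h

Overall citric acid balance (none leaves overhead): citric acid in fresh feed = citric acid in product, i.e. 1770×0.046 = (1−0.665)·S12·0.608.
S12 = 81.42/(0.608×0.335) = 399.74 kg/h.
Recycle S5 = 0.665×399.74 = 265.83 kg/h.
Combined feed S6 = 1770 + 265.83 = 2035.8 kg/h.
Overhead S13 = S6 − S12 = 2035.8 − 399.74 = 1636.1 kg/h.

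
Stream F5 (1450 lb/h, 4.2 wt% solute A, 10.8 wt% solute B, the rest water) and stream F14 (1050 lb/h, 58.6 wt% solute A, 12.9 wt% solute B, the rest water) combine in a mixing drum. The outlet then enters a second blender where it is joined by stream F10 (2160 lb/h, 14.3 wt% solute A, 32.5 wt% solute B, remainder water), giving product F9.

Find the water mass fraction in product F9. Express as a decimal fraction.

Overall, product flow = 4660 lb/h.
water in = 1450×0.850 + 1050×0.285 + 2160×0.532 = 2680.9 lb/h.
water fraction in F9 = 0.575.

0.575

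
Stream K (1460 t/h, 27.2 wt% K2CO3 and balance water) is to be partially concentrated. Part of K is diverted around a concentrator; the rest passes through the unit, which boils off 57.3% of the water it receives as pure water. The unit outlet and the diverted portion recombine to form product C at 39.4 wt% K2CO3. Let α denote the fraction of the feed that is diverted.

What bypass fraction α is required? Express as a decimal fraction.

All 1460×0.272 = 397.12 t/h of K2CO3 reaches C, so C = 397.12/0.394 = 1007.9 t/h and vapour = 452.08 t/h.
The evaporator receives (1−α)·1460 of feed at 0.728 water and removes 0.573 of that water:
0.573×0.728×(1−α)×1460 = 452.08
(1−α) = 452.08/609.03 = 0.7423;  α = 0.2577.

0.258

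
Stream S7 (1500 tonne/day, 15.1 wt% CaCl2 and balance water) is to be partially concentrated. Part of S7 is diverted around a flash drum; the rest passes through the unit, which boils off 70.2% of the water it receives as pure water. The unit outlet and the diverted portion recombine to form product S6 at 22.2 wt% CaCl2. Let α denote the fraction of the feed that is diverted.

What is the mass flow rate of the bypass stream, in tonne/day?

All 1500×0.151 = 226.5 tonne/day of CaCl2 reaches S6, so S6 = 226.5/0.222 = 1020.3 tonne/day and vapour = 479.73 tonne/day.
The evaporator receives (1−α)·1500 of feed at 0.849 water and removes 0.702 of that water:
0.702×0.849×(1−α)×1500 = 479.73
(1−α) = 479.73/894 = 0.5366;  α = 0.4634.
Bypass flow = 0.4634×1500 = 695.08 tonne/day.

695.1 tonne/day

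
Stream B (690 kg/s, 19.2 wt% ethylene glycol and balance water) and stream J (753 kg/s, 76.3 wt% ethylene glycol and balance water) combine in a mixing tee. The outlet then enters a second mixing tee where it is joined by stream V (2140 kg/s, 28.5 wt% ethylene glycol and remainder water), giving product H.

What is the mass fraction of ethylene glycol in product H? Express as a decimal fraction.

Overall, product flow = 3583 kg/s.
ethylene glycol in = 690×0.192 + 753×0.763 + 2140×0.285 = 1316.9 kg/s.
ethylene glycol fraction in H = 0.368.

0.368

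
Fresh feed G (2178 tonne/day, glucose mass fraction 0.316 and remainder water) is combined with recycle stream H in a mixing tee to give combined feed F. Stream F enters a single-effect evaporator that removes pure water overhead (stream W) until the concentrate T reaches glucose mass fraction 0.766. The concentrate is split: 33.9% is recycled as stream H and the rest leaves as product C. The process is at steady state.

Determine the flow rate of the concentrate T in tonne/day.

Overall glucose balance (none leaves overhead): glucose in fresh feed = glucose in product, i.e. 2178×0.316 = (1−0.339)·T·0.766.
T = 688.25/(0.766×0.661) = 1359.3 tonne/day.

1359 tonne/day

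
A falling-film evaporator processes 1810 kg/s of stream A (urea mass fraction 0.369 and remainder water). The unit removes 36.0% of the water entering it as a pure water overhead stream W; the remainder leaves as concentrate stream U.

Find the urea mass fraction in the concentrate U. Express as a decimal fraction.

urea is not removed: 1810×0.369 = 667.89 kg/s of urea enters U.
water entering = 1810×0.631 = 1142.1 kg/s; overhead removed = 0.360×1142.1 = 411.16 kg/s.
Concentrate = 1810 − 411.16 = 1398.8 kg/s.
Mass fraction = 667.89/1398.8 = 0.477.

0.477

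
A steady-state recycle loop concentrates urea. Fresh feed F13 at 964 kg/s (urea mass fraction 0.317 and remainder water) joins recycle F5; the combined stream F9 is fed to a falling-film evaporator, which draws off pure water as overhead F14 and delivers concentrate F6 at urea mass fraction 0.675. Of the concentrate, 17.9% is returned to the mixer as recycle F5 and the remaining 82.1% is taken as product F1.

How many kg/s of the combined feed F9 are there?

Overall urea balance (none leaves overhead): urea in fresh feed = urea in product, i.e. 964×0.317 = (1−0.179)·F6·0.675.
F6 = 305.59/(0.675×0.821) = 551.43 kg/s.
Recycle F5 = 0.179×551.43 = 98.706 kg/s.
Combined feed F9 = 964 + 98.706 = 1062.7 kg/s.

1063 kg/s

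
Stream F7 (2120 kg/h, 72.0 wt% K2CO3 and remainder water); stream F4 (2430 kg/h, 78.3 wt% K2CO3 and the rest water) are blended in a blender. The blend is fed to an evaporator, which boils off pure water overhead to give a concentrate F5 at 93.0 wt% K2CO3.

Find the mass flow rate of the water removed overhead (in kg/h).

K2CO3 entering = 2120×0.720 + 2430×0.783 = 3429.1 kg/h.
All K2CO3 reports to F5, so F5 = 3429.1/0.930 = 3687.2 kg/h.
Total feed = 4550 kg/h; overhead = 4550 − 3687.2 = 862.81 kg/h.

862.8 kg/h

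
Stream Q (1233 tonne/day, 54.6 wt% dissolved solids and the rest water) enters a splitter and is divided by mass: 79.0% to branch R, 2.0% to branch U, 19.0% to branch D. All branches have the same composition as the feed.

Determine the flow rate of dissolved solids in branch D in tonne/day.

127.9 tonne/day

Branch D total = 0.190×1233 = 234.27 tonne/day.
dissolved solids in D = 0.546×234.27 = 127.91 tonne/day.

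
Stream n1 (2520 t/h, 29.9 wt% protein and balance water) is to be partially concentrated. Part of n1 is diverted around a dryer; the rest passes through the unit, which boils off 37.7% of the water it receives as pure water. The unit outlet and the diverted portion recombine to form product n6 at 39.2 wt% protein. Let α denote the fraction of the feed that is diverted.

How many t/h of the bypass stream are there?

257.8 t/h

All 2520×0.299 = 753.48 t/h of protein reaches n6, so n6 = 753.48/0.392 = 1922.1 t/h and vapour = 597.86 t/h.
The evaporator receives (1−α)·2520 of feed at 0.701 water and removes 0.377 of that water:
0.377×0.701×(1−α)×2520 = 597.86
(1−α) = 597.86/665.98 = 0.8977;  α = 0.1023.
Bypass flow = 0.1023×2520 = 257.76 t/h.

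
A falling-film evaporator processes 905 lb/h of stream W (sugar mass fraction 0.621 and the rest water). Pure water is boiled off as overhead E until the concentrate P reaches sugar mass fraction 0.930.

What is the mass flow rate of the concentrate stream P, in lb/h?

sugar is conserved: 905×0.621 = 562 lb/h all reports to the concentrate.
Concentrate = 562/(target fraction) = 604.31 lb/h.

604.3 lb/h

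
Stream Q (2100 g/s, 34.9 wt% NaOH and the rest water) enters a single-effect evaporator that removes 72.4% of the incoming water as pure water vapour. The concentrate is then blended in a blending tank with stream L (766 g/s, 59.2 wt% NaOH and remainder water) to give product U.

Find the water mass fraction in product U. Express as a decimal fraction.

Vapour removed = 0.724×0.651×2100 = 989.78 g/s; concentrate = 1110.2 g/s.
water reaching the mixer = 377.32 (from concentrate) + 766×0.408 = 689.85 g/s.
Product flow = 1110.2 + 766 = 1876.2 g/s; water fraction = 0.368.

0.368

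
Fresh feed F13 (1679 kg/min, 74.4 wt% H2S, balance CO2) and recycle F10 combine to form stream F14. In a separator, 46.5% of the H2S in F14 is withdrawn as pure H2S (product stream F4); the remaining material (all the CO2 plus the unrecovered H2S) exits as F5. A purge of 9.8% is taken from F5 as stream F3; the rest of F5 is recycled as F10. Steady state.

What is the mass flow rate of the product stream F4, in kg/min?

1123 kg/min

H2S in F14: m_A = 1679×0.744 + (1−0.098)·(1−0.465)·m_A, so m_A = 1249.2/0.5174 = 2414.2 kg/min.
Product F4 = 0.465×2414.2 = 1122.6 kg/min.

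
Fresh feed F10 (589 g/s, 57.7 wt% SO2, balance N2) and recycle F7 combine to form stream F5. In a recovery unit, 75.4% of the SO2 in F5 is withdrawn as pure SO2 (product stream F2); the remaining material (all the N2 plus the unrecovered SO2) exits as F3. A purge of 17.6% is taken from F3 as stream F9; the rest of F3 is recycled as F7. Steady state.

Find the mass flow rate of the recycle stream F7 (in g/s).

N2 enters only via F10 and leaves only via the purge: 589×0.423 = 0.176×(N2 in F3), and the recovery unit passes all N2, so N2 in F5 = N2 in F3 = 1415.6 g/s.
SO2 in F5: m_A = 589×0.577 + (1−0.176)·(1−0.754)·m_A, so m_A = 339.85/0.7973 = 426.26 g/s.
F3 = (1−0.754)×426.26 + 1415.6 = 1520.5 g/s.
Recycle F7 = (1−0.176)×1520.5 = 1252.9 g/s.

1253 g/s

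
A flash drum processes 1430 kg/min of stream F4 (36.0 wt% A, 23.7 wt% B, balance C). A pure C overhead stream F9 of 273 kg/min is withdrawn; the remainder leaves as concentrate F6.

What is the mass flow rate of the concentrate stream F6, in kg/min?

Concentrate = 1430 − 273 = 1157 kg/min.

1157 kg/min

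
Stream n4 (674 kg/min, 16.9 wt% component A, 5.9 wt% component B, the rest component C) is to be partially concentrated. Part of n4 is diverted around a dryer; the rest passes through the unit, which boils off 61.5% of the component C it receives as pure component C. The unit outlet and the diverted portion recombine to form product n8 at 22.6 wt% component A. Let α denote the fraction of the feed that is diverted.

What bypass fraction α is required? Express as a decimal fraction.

0.469

All 674×0.169 = 113.91 kg/min of component A reaches n8, so n8 = 113.91/0.226 = 504.01 kg/min and vapour = 169.99 kg/min.
The evaporator receives (1−α)·674 of feed at 0.772 component C and removes 0.615 of that component C:
0.615×0.772×(1−α)×674 = 169.99
(1−α) = 169.99/320 = 0.5312;  α = 0.4688.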